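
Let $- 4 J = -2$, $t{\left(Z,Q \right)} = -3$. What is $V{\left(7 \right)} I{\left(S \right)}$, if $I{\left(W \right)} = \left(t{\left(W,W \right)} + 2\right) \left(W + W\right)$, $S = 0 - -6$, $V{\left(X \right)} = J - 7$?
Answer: $78$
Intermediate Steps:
$J = \frac{1}{2}$ ($J = \left(- \frac{1}{4}\right) \left(-2\right) = \frac{1}{2} \approx 0.5$)
$V{\left(X \right)} = - \frac{13}{2}$ ($V{\left(X \right)} = \frac{1}{2} - 7 = - \frac{13}{2}$)
$S = 6$ ($S = 0 + 6 = 6$)
$I{\left(W \right)} = - 2 W$ ($I{\left(W \right)} = \left(-3 + 2\right) \left(W + W\right) = - 2 W$)
$V{\left(7 \right)} I{\left(S \right)} = - \frac{13 \left(\left(-2\right) 6\right)}{2} = \left(- \frac{13}{2}\right) \left(-12\right) = 78$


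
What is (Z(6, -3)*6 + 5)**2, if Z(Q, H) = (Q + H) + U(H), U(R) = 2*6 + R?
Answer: 5929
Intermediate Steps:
U(R) = 12 + R
Z(Q, H) = 12 + Q + 2*H (Z(Q, H) = (Q + H) + (12 + H) = (H + Q) + (12 + H) = 12 + Q + 2*H)
(Z(6, -3)*6 + 5)**2 = ((12 + 6 + 2*(-3))*6 + 5)**2 = ((12 + 6 - 6)*6 + 5)**2 = (12*6 + 5)**2 = (72 + 5)**2 = 77**2 = 5929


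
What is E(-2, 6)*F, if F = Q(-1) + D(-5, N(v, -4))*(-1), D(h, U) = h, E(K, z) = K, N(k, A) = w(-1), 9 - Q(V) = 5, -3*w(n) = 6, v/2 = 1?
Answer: -18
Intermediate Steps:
v = 2 (v = 2*1 = 2)
w(n) = -2 (w(n) = -⅓*6 = -2)
Q(V) = 4 (Q(V) = 9 - 1*5 = 9 - 5 = 4)
N(k, A) = -2
F = 9 (F = 4 - 5*(-1) = 4 + 5 = 9)
E(-2, 6)*F = -2*9 = -18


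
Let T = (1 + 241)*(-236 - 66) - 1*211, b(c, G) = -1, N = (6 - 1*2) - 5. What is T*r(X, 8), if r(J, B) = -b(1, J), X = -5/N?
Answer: -73295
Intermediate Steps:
N = -1 (N = (6 - 2) - 5 = 4 - 5 = -1)
X = 5 (X = -5/(-1) = -5*(-1) = 5)
r(J, B) = 1 (r(J, B) = -1*(-1) = 1)
T = -73295 (T = 242*(-302) - 211 = -73084 - 211 = -73295)
T*r(X, 8) = -73295*1 = -73295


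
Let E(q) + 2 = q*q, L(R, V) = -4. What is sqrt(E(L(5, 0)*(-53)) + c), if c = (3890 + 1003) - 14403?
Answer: 2*sqrt(8858) ≈ 188.23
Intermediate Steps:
E(q) = -2 + q**2 (E(q) = -2 + q*q = -2 + q**2)
c = -9510 (c = 4893 - 14403 = -9510)
sqrt(E(L(5, 0)*(-53)) + c) = sqrt((-2 + (-4*(-53))**2) - 9510) = sqrt((-2 + 212**2) - 9510) = sqrt((-2 + 44944) - 9510) = sqrt(44942 - 9510) = sqrt(35432) = 2*sqrt(8858)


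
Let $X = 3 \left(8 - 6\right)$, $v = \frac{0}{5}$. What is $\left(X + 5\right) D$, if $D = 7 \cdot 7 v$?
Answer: $0$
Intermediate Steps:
$v = 0$ ($v = 0 \cdot \frac{1}{5} = 0$)
$D = 0$ ($D = 7 \cdot 7 \cdot 0 = 49 \cdot 0 = 0$)
$X = 6$ ($X = 3 \cdot 2 = 6$)
$\left(X + 5\right) D = \left(6 + 5\right) 0 = 11 \cdot 0 = 0$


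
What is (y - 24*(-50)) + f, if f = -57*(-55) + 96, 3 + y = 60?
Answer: 4488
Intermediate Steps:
y = 57 (y = -3 + 60 = 57)
f = 3231 (f = 3135 + 96 = 3231)
(y - 24*(-50)) + f = (57 - 24*(-50)) + 3231 = (57 + 1200) + 3231 = 1257 + 3231 = 4488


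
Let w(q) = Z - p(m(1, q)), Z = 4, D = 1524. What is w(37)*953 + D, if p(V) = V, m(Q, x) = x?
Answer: -29925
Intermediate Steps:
w(q) = 4 - q
w(37)*953 + D = (4 - 1*37)*953 + 1524 = (4 - 37)*953 + 1524 = -33*953 + 1524 = -31449 + 1524 = -29925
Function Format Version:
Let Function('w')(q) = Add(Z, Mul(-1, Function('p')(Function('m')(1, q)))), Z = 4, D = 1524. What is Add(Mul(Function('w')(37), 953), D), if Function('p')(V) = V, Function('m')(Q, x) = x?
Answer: -29925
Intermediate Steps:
Function('w')(q) = Add(4, Mul(-1, q))
Add(Mul(Function('w')(37), 953), D) = Add(Mul(Add(4, Mul(-1, 37)), 953), 1524) = Add(Mul(Add(4, -37), 953), 1524) = Add(Mul(-33, 953), 1524) = Add(-31449, 1524) = -29925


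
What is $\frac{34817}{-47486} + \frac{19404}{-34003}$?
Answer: $- \frac{2105300795}{1614666458} \approx -1.3039$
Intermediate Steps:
$\frac{34817}{-47486} + \frac{19404}{-34003} = 34817 \left(- \frac{1}{47486}\right) + 19404 \left(- \frac{1}{34003}\right) = - \frac{34817}{47486} - \frac{19404}{34003} = - \frac{2105300795}{1614666458}$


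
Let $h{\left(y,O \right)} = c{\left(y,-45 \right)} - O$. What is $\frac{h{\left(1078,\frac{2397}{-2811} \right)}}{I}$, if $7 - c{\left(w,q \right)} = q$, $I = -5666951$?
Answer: $- \frac{49523}{5309933087} \approx -9.3265 \cdot 10^{-6}$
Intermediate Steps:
$c{\left(w,q \right)} = 7 - q$
$h{\left(y,O \right)} = 52 - O$ ($h{\left(y,O \right)} = \left(7 - -45\right) - O = \left(7 + 45\right) - O = 52 - O$)
$\frac{h{\left(1078,\frac{2397}{-2811} \right)}}{I} = \frac{52 - \frac{2397}{-2811}}{-5666951} = \left(52 - 2397 \left(- \frac{1}{2811}\right)\right) \left(- \frac{1}{5666951}\right) = \left(52 - - \frac{799}{937}\right) \left(- \frac{1}{5666951}\right) = \left(52 + \frac{799}{937}\right) \left(- \frac{1}{5666951}\right) = \frac{49523}{937} \left(- \frac{1}{5666951}\right) = - \frac{49523}{5309933087}$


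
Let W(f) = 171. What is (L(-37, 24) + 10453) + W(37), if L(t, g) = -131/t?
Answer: 393219/37 ≈ 10628.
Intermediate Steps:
(L(-37, 24) + 10453) + W(37) = (-131/(-37) + 10453) + 171 = (-131*(-1/37) + 10453) + 171 = (131/37 + 10453) + 171 = 386892/37 + 171 = 393219/37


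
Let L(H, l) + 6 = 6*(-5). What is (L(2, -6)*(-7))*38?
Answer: 9576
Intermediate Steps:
L(H, l) = -36 (L(H, l) = -6 + 6*(-5) = -6 - 30 = -36)
(L(2, -6)*(-7))*38 = -36*(-7)*38 = 252*38 = 9576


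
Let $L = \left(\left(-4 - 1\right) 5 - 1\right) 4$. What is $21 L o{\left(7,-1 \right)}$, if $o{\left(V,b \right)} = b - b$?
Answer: $0$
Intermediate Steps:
$o{\left(V,b \right)} = 0$
$L = -104$ ($L = \left(\left(-5\right) 5 - 1\right) 4 = \left(-25 - 1\right) 4 = \left(-26\right) 4 = -104$)
$21 L o{\left(7,-1 \right)} = 21 \left(-104\right) 0 = \left(-2184\right) 0 = 0$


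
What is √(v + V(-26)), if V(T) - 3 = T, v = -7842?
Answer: 11*I*√65 ≈ 88.685*I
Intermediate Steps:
V(T) = 3 + T
√(v + V(-26)) = √(-7842 + (3 - 26)) = √(-7842 - 23) = √(-7865) = 11*I*√65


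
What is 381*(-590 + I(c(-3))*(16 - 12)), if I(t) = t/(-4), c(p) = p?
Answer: -223647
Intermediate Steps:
I(t) = -t/4 (I(t) = t*(-¼) = -t/4)
381*(-590 + I(c(-3))*(16 - 12)) = 381*(-590 + (-¼*(-3))*(16 - 12)) = 381*(-590 + (¾)*4) = 381*(-590 + 3) = 381*(-587) = -223647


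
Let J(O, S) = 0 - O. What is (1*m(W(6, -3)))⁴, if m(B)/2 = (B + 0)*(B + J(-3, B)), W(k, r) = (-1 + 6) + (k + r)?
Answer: 959512576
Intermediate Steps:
J(O, S) = -O
W(k, r) = 5 + k + r (W(k, r) = 5 + (k + r) = 5 + k + r)
m(B) = 2*B*(3 + B) (m(B) = 2*((B + 0)*(B - 1*(-3))) = 2*(B*(B + 3)) = 2*(B*(3 + B)) = 2*B*(3 + B))
(1*m(W(6, -3)))⁴ = (1*(2*(5 + 6 - 3)*(3 + (5 + 6 - 3))))⁴ = (1*(2*8*(3 + 8)))⁴ = (1*(2*8*11))⁴ = (1*176)⁴ = 176⁴ = 959512576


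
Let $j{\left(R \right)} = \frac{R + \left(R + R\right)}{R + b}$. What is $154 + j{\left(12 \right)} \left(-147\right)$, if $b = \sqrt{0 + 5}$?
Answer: $- \frac{42098}{139} + \frac{5292 \sqrt{5}}{139} \approx -217.73$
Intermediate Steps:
$b = \sqrt{5} \approx 2.2361$
$j{\left(R \right)} = \frac{3 R}{R + \sqrt{5}}$ ($j{\left(R \right)} = \frac{R + \left(R + R\right)}{R + \sqrt{5}} = \frac{R + 2 R}{R + \sqrt{5}} = \frac{3 R}{R + \sqrt{5}}$)
$154 + j{\left(12 \right)} \left(-147\right) = 154 + 3 \cdot 12 \frac{1}{12 + \sqrt{5}} \left(-147\right) = 154 + \frac{36}{12 + \sqrt{5}} \left(-147\right) = 154 - \frac{5292}{12 + \sqrt{5}}$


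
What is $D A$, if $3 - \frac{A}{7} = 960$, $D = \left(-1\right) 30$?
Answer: $200970$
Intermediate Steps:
$D = -30$
$A = -6699$ ($A = 21 - 6720 = -6699$)
$D A = \left(-30\right) \left(-6699\right) = 200970$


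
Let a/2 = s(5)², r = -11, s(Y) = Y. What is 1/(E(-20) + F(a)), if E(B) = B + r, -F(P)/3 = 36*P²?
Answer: -1/270031 ≈ -3.7033e-6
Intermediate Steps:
a = 50 (a = 2*5² = 2*25 = 50)
F(P) = -108*P²
E(B) = -11 + B (E(B) = B - 11 = -11 + B)
1/(E(-20) + F(a)) = 1/((-11 - 20) - 108*50²) = 1/(-31 - 108*2500) = 1/(-31 - 270000) = 1/(-270031) = -1/270031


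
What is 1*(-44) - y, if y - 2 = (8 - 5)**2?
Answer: -55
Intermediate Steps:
y = 11 (y = 2 + (8 - 5)**2 = 2 + 3**2 = 2 + 9 = 11)
1*(-44) - y = 1*(-44) - 1*11 = -44 - 11 = -55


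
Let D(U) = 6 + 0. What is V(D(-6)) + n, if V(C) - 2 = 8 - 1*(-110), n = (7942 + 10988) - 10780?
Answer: 8270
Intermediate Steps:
D(U) = 6
n = 8150 (n = 18930 - 10780 = 8150)
V(C) = 120 (V(C) = 2 + (8 - 1*(-110)) = 2 + (8 + 110) = 2 + 118 = 120)
V(D(-6)) + n = 120 + 8150 = 8270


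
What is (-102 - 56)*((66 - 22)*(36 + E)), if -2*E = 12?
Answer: -208560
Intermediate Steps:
E = -6 (E = -½*12 = -6)
(-102 - 56)*((66 - 22)*(36 + E)) = (-102 - 56)*((66 - 22)*(36 - 6)) = -6952*30 = -158*1320 = -208560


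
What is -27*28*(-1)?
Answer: 756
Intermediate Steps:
-27*28*(-1) = -756*(-1) = 756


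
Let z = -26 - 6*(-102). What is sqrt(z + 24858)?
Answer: 2*sqrt(6361) ≈ 159.51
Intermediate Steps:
z = 586 (z = -26 + 612 = 586)
sqrt(z + 24858) = sqrt(586 + 24858) = sqrt(25444) = 2*sqrt(6361)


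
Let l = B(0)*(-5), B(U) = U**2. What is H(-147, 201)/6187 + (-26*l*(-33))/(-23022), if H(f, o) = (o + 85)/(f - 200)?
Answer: -286/2146889 ≈ -0.00013322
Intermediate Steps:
H(f, o) = (85 + o)/(-200 + f)
l = 0 (l = 0**2*(-5) = 0*(-5) = 0)
H(-147, 201)/6187 + (-26*l*(-33))/(-23022) = ((85 + 201)/(-200 - 147))/6187 + (-26*0*(-33))/(-23022) = (286/(-347))*(1/6187) + (0*(-33))*(-1/23022) = -1/347*286*(1/6187) + 0*(-1/23022) = -286/347*1/6187 + 0 = -286/2146889 + 0 = -286/2146889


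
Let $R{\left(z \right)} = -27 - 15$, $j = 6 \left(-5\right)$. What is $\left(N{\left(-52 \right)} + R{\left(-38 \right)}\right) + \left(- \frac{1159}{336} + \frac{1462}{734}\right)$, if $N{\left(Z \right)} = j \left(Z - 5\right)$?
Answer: $\frac{205504679}{123312} \approx 1666.5$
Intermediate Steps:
$j = -30$
$N{\left(Z \right)} = 150 - 30 Z$ ($N{\left(Z \right)} = - 30 \left(Z - 5\right) = - 30 \left(-5 + Z\right) = 150 - 30 Z$)
$R{\left(z \right)} = -42$
$\left(N{\left(-52 \right)} + R{\left(-38 \right)}\right) + \left(- \frac{1159}{336} + \frac{1462}{734}\right) = \left(\left(150 - -1560\right) - 42\right) + \left(- \frac{1159}{336} + \frac{1462}{734}\right) = \left(\left(150 + 1560\right) - 42\right) + \left(\left(-1159\right) \frac{1}{336} + 1462 \cdot \frac{1}{734}\right) = \left(1710 - 42\right) + \left(- \frac{1159}{336} + \frac{731}{367}\right) = 1668 - \frac{179737}{123312} = \frac{205504679}{123312}$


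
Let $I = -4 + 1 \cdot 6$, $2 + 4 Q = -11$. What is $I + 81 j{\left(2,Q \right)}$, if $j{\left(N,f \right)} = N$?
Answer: $164$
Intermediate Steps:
$Q = - \frac{13}{4}$ ($Q = - \frac{1}{2} + \frac{1}{4} \left(-11\right) = - \frac{1}{2} - \frac{11}{4} = - \frac{13}{4} \approx -3.25$)
$I = 2$ ($I = -4 + 6 = 2$)
$I + 81 j{\left(2,Q \right)} = 2 + 81 \cdot 2 = 2 + 162 = 164$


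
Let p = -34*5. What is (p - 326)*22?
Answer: -10912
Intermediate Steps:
p = -170
(p - 326)*22 = (-170 - 326)*22 = -496*22 = -10912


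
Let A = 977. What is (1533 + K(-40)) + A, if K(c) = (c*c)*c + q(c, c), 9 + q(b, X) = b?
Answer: -61539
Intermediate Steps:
q(b, X) = -9 + b
K(c) = -9 + c + c**3 (K(c) = (c*c)*c + (-9 + c) = c**2*c + (-9 + c) = c**3 + (-9 + c) = -9 + c + c**3)
(1533 + K(-40)) + A = (1533 + (-9 - 40 + (-40)**3)) + 977 = (1533 + (-9 - 40 - 64000)) + 977 = (1533 - 64049) + 977 = -62516 + 977 = -61539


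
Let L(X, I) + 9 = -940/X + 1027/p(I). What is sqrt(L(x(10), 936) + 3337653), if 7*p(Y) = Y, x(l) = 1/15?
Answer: sqrt(478591442)/12 ≈ 1823.1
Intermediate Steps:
x(l) = 1/15
p(Y) = Y/7
L(X, I) = -9 - 940/X + 7189/I (L(X, I) = -9 + (-940/X + 1027/((I/7))) = -9 + (-940/X + 1027*(7/I)) = -9 + (-940/X + 7189/I) = -9 - 940/X + 7189/I)
sqrt(L(x(10), 936) + 3337653) = sqrt((-9 - 940/1/15 + 7189/936) + 3337653) = sqrt((-9 - 940*15 + 7189*(1/936)) + 3337653) = sqrt((-9 - 14100 + 553/72) + 3337653) = sqrt(-1015295/72 + 3337653) = sqrt(239295721/72) = sqrt(478591442)/12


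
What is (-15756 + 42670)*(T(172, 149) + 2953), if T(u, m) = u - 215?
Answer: 78319740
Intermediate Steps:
T(u, m) = -215 + u
(-15756 + 42670)*(T(172, 149) + 2953) = (-15756 + 42670)*((-215 + 172) + 2953) = 26914*(-43 + 2953) = 26914*2910 = 78319740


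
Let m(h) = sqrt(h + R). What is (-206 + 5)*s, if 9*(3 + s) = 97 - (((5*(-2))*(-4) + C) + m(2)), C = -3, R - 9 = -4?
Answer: -737 + 67*sqrt(7)/3 ≈ -677.91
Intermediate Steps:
R = 5 (R = 9 - 4 = 5)
m(h) = sqrt(5 + h) (m(h) = sqrt(h + 5) = sqrt(5 + h))
s = 11/3 - sqrt(7)/9 (s = -3 + (97 - (((5*(-2))*(-4) - 3) + sqrt(5 + 2)))/9 = -3 + (97 - ((-10*(-4) - 3) + sqrt(7)))/9 = -3 + (97 - ((40 - 3) + sqrt(7)))/9 = -3 + (97 - (37 + sqrt(7)))/9 = -3 + (97 + (-37 - sqrt(7)))/9 = -3 + (60 - sqrt(7))/9 = -3 + (20/3 - sqrt(7)/9) = 11/3 - sqrt(7)/9 ≈ 3.3727)
(-206 + 5)*s = (-206 + 5)*(11/3 - sqrt(7)/9) = -201*(11/3 - sqrt(7)/9) = -737 + 67*sqrt(7)/3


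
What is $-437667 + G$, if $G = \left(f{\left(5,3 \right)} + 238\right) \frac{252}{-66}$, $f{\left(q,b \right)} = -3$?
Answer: $- \frac{4824207}{11} \approx -4.3856 \cdot 10^{5}$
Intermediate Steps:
$G = - \frac{9870}{11}$ ($G = \left(-3 + 238\right) \frac{252}{-66} = 235 \cdot 252 \left(- \frac{1}{66}\right) = 235 \left(- \frac{42}{11}\right) = - \frac{9870}{11} \approx -897.27$)
$-437667 + G = -437667 - \frac{9870}{11} = - \frac{4824207}{11}$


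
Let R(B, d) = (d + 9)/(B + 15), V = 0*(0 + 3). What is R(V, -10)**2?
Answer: 1/225 ≈ 0.0044444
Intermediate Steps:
V = 0 (V = 0*3 = 0)
R(B, d) = (9 + d)/(15 + B)
R(V, -10)**2 = ((9 - 10)/(15 + 0))**2 = (-1/15)**2 = 1/225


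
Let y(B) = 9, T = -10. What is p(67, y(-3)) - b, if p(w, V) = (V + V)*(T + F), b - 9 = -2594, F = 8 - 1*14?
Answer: 2297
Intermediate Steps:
F = -6 (F = 8 - 14 = -6)
b = -2585 (b = 9 - 2594 = -2585)
p(w, V) = -32*V (p(w, V) = (V + V)*(-10 - 6) = (2*V)*(-16) = -32*V)
p(67, y(-3)) - b = -32*9 - 1*(-2585) = -288 + 2585 = 2297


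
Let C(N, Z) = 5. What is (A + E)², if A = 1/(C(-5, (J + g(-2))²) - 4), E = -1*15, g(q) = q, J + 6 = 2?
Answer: 196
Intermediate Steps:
J = -4 (J = -6 + 2 = -4)
E = -15
A = 1 (A = 1/(5 - 4) = 1/1 = 1)
(A + E)² = (1 - 15)² = (-14)² = 196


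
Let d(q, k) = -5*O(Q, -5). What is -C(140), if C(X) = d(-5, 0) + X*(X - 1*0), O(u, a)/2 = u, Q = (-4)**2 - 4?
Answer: -19480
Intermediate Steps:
Q = 12 (Q = 16 - 4 = 12)
O(u, a) = 2*u
d(q, k) = -120 (d(q, k) = -10*12 = -5*24 = -120)
C(X) = -120 + X**2 (C(X) = -120 + X*(X - 1*0) = -120 + X*(X + 0) = -120 + X*X = -120 + X**2)
-C(140) = -(-120 + 140**2) = -(-120 + 19600) = -1*19480 = -19480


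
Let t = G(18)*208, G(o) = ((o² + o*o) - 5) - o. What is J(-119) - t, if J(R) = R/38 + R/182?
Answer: -32110935/247 ≈ -1.3000e+5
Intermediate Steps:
G(o) = -5 - o + 2*o² (G(o) = ((o² + o²) - 5) - o = (2*o² - 5) - o = (-5 + 2*o²) - o = -5 - o + 2*o²)
J(R) = 55*R/1729 (J(R) = R*(1/38) + R*(1/182) = R/38 + R/182 = 55*R/1729)
t = 130000 (t = (-5 - 1*18 + 2*18²)*208 = (-5 - 18 + 2*324)*208 = (-5 - 18 + 648)*208 = 625*208 = 130000)
J(-119) - t = (55/1729)*(-119) - 1*130000 = -935/247 - 130000 = -32110935/247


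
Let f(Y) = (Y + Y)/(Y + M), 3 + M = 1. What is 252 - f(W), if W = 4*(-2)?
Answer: 1252/5 ≈ 250.40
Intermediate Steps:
M = -2 (M = -3 + 1 = -2)
W = -8
f(Y) = 2*Y/(-2 + Y) (f(Y) = (Y + Y)/(Y - 2) = (2*Y)/(-2 + Y) = 2*Y/(-2 + Y))
252 - f(W) = 252 - 2*(-8)/(-2 - 8) = 252 - 2*(-8)/(-10) = 252 - 2*(-8)*(-1)/10 = 252 - 1*8/5 = 252 - 8/5 = 1252/5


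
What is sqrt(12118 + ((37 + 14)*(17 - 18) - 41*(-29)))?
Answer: 2*sqrt(3314) ≈ 115.13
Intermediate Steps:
sqrt(12118 + ((37 + 14)*(17 - 18) - 41*(-29))) = sqrt(12118 + (51*(-1) + 1189)) = sqrt(12118 + (-51 + 1189)) = sqrt(12118 + 1138) = sqrt(13256) = 2*sqrt(3314)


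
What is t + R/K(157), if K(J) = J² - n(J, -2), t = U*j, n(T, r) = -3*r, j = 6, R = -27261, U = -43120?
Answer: -6375664221/24643 ≈ -2.5872e+5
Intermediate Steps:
t = -258720 (t = -43120*6 = -258720)
K(J) = -6 + J² (K(J) = J² - (-3)*(-2) = J² - 1*6 = J² - 6 = -6 + J²)
t + R/K(157) = -258720 - 27261/(-6 + 157²) = -258720 - 27261/(-6 + 24649) = -258720 - 27261/24643 = -6375664221/24643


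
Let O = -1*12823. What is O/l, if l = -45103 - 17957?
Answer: 12823/63060 ≈ 0.20335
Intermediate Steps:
l = -63060
O = -12823
O/l = -12823/(-63060) = -12823*(-1/63060) = 12823/63060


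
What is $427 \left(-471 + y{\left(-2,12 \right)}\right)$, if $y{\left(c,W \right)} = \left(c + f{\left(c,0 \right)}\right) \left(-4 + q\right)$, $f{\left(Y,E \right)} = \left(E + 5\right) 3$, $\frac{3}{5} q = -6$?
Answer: $-278831$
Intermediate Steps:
$q = -10$ ($q = \frac{5}{3} \left(-6\right) = -10$)
$f{\left(Y,E \right)} = 15 + 3 E$ ($f{\left(Y,E \right)} = \left(5 + E\right) 3 = 15 + 3 E$)
$y{\left(c,W \right)} = -210 - 14 c$ ($y{\left(c,W \right)} = \left(c + \left(15 + 3 \cdot 0\right)\right) \left(-4 - 10\right) = \left(c + \left(15 + 0\right)\right) \left(-14\right) = \left(c + 15\right) \left(-14\right) = \left(15 + c\right) \left(-14\right) = -210 - 14 c$)
$427 \left(-471 + y{\left(-2,12 \right)}\right) = 427 \left(-471 - 182\right) = 427 \left(-653\right) = -278831$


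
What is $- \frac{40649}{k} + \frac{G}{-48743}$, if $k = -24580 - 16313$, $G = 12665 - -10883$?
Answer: $\frac{1018405843}{1993247499} \approx 0.51093$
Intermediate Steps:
$G = 23548$ ($G = 12665 + 10883 = 23548$)
$k = -40893$ ($k = -24580 - 16313 = -40893$)
$- \frac{40649}{k} + \frac{G}{-48743} = - \frac{40649}{-40893} + \frac{23548}{-48743} = \left(-40649\right) \left(- \frac{1}{40893}\right) + 23548 \left(- \frac{1}{48743}\right) = \frac{40649}{40893} - \frac{23548}{48743} = \frac{1018405843}{1993247499}$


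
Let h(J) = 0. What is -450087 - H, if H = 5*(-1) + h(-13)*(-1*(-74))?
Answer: -450082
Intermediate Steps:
H = -5 (H = 5*(-1) + 0*(-1*(-74)) = -5 + 0*74 = -5 + 0 = -5)
-450087 - H = -450087 - 1*(-5) = -450087 + 5 = -450082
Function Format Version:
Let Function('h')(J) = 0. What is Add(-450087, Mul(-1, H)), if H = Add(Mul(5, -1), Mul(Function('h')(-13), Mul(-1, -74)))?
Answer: -450082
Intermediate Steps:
H = -5 (H = Add(Mul(5, -1), Mul(0, Mul(-1, -74))) = Add(-5, Mul(0, 74)) = Add(-5, 0) = -5)
Add(-450087, Mul(-1, H)) = Add(-450087, Mul(-1, -5)) = Add(-450087, 5) = -450082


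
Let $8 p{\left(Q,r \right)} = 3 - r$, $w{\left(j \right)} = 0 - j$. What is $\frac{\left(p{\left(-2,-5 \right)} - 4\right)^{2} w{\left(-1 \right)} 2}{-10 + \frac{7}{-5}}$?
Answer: $- \frac{30}{19} \approx -1.5789$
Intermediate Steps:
$w{\left(j \right)} = - j$
$p{\left(Q,r \right)} = \frac{3}{8} - \frac{r}{8}$ ($p{\left(Q,r \right)} = \frac{3 - r}{8} = \frac{3}{8} - \frac{r}{8}$)
$\frac{\left(p{\left(-2,-5 \right)} - 4\right)^{2} w{\left(-1 \right)} 2}{-10 + \frac{7}{-5}} = \frac{\left(\left(\frac{3}{8} - - \frac{5}{8}\right) - 4\right)^{2} \left(\left(-1\right) \left(-1\right)\right) 2}{-10 + \frac{7}{-5}} = \frac{\left(\left(\frac{3}{8} + \frac{5}{8}\right) - 4\right)^{2} \cdot 1 \cdot 2}{-10 + 7 \left(- \frac{1}{5}\right)} = \frac{\left(1 - 4\right)^{2} \cdot 1 \cdot 2}{-10 - \frac{7}{5}} = \frac{\left(-3\right)^{2} \cdot 1 \cdot 2}{- \frac{57}{5}} = - \frac{5 \cdot 9 \cdot 1 \cdot 2}{57} = - \frac{5 \cdot 9 \cdot 2}{57} = \left(- \frac{5}{57}\right) 18 = - \frac{30}{19}$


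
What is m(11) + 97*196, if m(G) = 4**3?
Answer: 19076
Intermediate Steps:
m(G) = 64
m(11) + 97*196 = 64 + 97*196 = 64 + 19012 = 19076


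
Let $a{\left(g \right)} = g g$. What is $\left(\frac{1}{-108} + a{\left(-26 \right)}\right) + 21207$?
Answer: $\frac{2363363}{108} \approx 21883.0$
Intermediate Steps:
$a{\left(g \right)} = g^{2}$
$\left(\frac{1}{-108} + a{\left(-26 \right)}\right) + 21207 = \left(\frac{1}{-108} + \left(-26\right)^{2}\right) + 21207 = \left(- \frac{1}{108} + 676\right) + 21207 = \frac{73007}{108} + 21207 = \frac{2363363}{108}$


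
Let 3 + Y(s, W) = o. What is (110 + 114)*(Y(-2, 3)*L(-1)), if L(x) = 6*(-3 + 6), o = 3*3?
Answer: 24192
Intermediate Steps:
o = 9
L(x) = 18 (L(x) = 6*3 = 18)
Y(s, W) = 6 (Y(s, W) = -3 + 9 = 6)
(110 + 114)*(Y(-2, 3)*L(-1)) = (110 + 114)*(6*18) = 224*108 = 24192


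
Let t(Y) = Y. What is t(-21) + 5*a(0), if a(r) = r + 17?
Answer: 64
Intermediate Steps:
a(r) = 17 + r
t(-21) + 5*a(0) = -21 + 5*(17 + 0) = -21 + 5*17 = -21 + 85 = 64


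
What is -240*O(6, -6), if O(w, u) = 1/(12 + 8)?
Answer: -12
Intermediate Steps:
O(w, u) = 1/20
-240*O(6, -6) = -240*1/20 = -12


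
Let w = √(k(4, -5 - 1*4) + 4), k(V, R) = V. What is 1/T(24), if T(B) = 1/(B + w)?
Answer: 24 + 2*√2 ≈ 26.828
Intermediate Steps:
w = 2*√2 (w = √(4 + 4) = √8 = 2*√2 ≈ 2.8284)
T(B) = 1/(B + 2*√2)
1/T(24) = 1/(1/(24 + 2*√2)) = 24 + 2*√2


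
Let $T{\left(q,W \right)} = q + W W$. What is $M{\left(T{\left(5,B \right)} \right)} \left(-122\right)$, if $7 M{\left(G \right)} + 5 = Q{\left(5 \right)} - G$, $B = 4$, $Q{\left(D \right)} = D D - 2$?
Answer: $\frac{366}{7} \approx 52.286$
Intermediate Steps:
$Q{\left(D \right)} = -2 + D^{2}$ ($Q{\left(D \right)} = D^{2} - 2 = -2 + D^{2}$)
$T{\left(q,W \right)} = q + W^{2}$
$M{\left(G \right)} = \frac{18}{7} - \frac{G}{7}$ ($M{\left(G \right)} = - \frac{5}{7} + \frac{\left(-2 + 5^{2}\right) - G}{7} = - \frac{5}{7} + \frac{\left(-2 + 25\right) - G}{7} = - \frac{5}{7} + \frac{23 - G}{7} = - \frac{5}{7} - \left(- \frac{23}{7} + \frac{G}{7}\right) = \frac{18}{7} - \frac{G}{7}$)
$M{\left(T{\left(5,B \right)} \right)} \left(-122\right) = \left(\frac{18}{7} - \frac{5 + 4^{2}}{7}\right) \left(-122\right) = \left(\frac{18}{7} - \frac{5 + 16}{7}\right) \left(-122\right) = \left(\frac{18}{7} - 3\right) \left(-122\right) = \left(- \frac{3}{7}\right) \left(-122\right) = \frac{366}{7}$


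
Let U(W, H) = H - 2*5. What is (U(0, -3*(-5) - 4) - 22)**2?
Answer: 441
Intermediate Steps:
U(W, H) = -10 + H (U(W, H) = H - 10 = -10 + H)
(U(0, -3*(-5) - 4) - 22)**2 = ((-10 + (-3*(-5) - 4)) - 22)**2 = ((-10 + (15 - 4)) - 22)**2 = ((-10 + 11) - 22)**2 = (1 - 22)**2 = (-21)**2 = 441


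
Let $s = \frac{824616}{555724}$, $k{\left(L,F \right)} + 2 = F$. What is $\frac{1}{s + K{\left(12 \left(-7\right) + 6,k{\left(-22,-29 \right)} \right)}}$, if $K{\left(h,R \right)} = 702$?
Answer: $\frac{10687}{7518132} \approx 0.0014215$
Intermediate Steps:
$k{\left(L,F \right)} = -2 + F$
$s = \frac{15858}{10687}$ ($s = 824616 \cdot \frac{1}{555724} = \frac{15858}{10687} \approx 1.4839$)
$\frac{1}{s + K{\left(12 \left(-7\right) + 6,k{\left(-22,-29 \right)} \right)}} = \frac{1}{\frac{15858}{10687} + 702} = \frac{1}{\frac{7518132}{10687}} = \frac{10687}{7518132}$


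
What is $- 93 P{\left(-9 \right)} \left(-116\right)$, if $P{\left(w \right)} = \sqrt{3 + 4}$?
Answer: $10788 \sqrt{7} \approx 28542.0$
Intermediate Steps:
$P{\left(w \right)} = \sqrt{7}$
$- 93 P{\left(-9 \right)} \left(-116\right) = - 93 \sqrt{7} \left(-116\right) = 10788 \sqrt{7}$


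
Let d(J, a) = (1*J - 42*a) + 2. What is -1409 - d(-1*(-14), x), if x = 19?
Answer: -627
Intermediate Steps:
d(J, a) = 2 + J - 42*a (d(J, a) = (J - 42*a) + 2 = 2 + J - 42*a)
-1409 - d(-1*(-14), x) = -1409 - (2 - 1*(-14) - 42*19) = -1409 - (2 + 14 - 798) = -1409 - 1*(-782) = -1409 + 782 = -627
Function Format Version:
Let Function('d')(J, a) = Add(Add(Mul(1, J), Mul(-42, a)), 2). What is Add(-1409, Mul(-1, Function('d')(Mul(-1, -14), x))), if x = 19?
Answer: -627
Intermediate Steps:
Function('d')(J, a) = Add(2, J, Mul(-42, a)) (Function('d')(J, a) = Add(Add(J, Mul(-42, a)), 2) = Add(2, J, Mul(-42, a)))
Add(-1409, Mul(-1, Function('d')(Mul(-1, -14), x))) = Add(-1409, Mul(-1, Add(2, Mul(-1, -14), Mul(-42, 19)))) = Add(-1409, Mul(-1, Add(2, 14, -798))) = Add(-1409, Mul(-1, -782)) = Add(-1409, 782) = -627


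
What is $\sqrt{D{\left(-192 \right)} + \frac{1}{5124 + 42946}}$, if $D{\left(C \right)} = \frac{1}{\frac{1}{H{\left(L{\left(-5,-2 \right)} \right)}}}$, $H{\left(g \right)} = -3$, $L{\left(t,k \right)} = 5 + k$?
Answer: $\frac{i \sqrt{6932126630}}{48070} \approx 1.732 i$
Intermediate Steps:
$D{\left(C \right)} = -3$ ($D{\left(C \right)} = \frac{1}{\frac{1}{-3}} = \frac{1}{- \frac{1}{3}} = -3$)
$\sqrt{D{\left(-192 \right)} + \frac{1}{5124 + 42946}} = \sqrt{-3 + \frac{1}{5124 + 42946}} = \sqrt{-3 + \frac{1}{48070}} = \sqrt{- \frac{144209}{48070}} = \frac{i \sqrt{6932126630}}{48070}$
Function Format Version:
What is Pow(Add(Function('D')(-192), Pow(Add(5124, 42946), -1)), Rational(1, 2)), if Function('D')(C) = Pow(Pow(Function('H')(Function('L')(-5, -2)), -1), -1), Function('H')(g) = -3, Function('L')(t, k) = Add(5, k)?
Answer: Mul(Rational(1, 48070), I, Pow(6932126630, Rational(1, 2))) ≈ Mul(1.7320, I)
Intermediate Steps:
Function('D')(C) = -3 (Function('D')(C) = Pow(Pow(-3, -1), -1) = Pow(Rational(-1, 3), -1) = -3)
Pow(Add(Function('D')(-192), Pow(Add(5124, 42946), -1)), Rational(1, 2)) = Pow(Add(-3, Pow(Add(5124, 42946), -1)), Rational(1, 2)) = Pow(Add(-3, Pow(48070, -1)), Rational(1, 2)) = Pow(Add(-3, Rational(1, 48070)), Rational(1, 2)) = Pow(Rational(-144209, 48070), Rational(1, 2)) = Mul(Rational(1, 48070), I, Pow(6932126630, Rational(1, 2)))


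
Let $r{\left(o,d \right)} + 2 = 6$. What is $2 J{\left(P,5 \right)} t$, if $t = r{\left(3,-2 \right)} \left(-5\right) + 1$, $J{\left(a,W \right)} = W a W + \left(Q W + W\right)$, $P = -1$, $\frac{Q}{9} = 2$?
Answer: $-2660$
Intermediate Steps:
$Q = 18$ ($Q = 9 \cdot 2 = 18$)
$r{\left(o,d \right)} = 4$ ($r{\left(o,d \right)} = -2 + 6 = 4$)
$J{\left(a,W \right)} = 19 W + a W^{2}$ ($J{\left(a,W \right)} = W a W + \left(18 W + W\right) = a W^{2} + 19 W = 19 W + a W^{2}$)
$t = -19$ ($t = 4 \left(-5\right) + 1 = -20 + 1 = -19$)
$2 J{\left(P,5 \right)} t = 2 \cdot 5 \left(19 + 5 \left(-1\right)\right) \left(-19\right) = 2 \cdot 5 \left(19 - 5\right) \left(-19\right) = 2 \cdot 5 \cdot 14 \left(-19\right) = 2 \cdot 70 \left(-19\right) = 140 \left(-19\right) = -2660$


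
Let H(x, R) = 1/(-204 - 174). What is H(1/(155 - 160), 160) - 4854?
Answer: -1834813/378 ≈ -4854.0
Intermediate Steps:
H(x, R) = -1/378 (H(x, R) = 1/(-378) = -1/378)
H(1/(155 - 160), 160) - 4854 = -1/378 - 4854 = -1834813/378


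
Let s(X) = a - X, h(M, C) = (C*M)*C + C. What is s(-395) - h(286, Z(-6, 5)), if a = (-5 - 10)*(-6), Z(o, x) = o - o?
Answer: 485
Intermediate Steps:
Z(o, x) = 0
h(M, C) = C + M*C**2 (h(M, C) = M*C**2 + C = C + M*C**2)
a = 90 (a = -15*(-6) = 90)
s(X) = 90 - X
s(-395) - h(286, Z(-6, 5)) = (90 - 1*(-395)) - 0*(1 + 0*286) = (90 + 395) - 0*(1 + 0) = 485 - 0 = 485 - 1*0 = 485 + 0 = 485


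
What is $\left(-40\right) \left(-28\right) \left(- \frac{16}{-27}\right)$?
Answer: $\frac{17920}{27} \approx 663.7$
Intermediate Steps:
$\left(-40\right) \left(-28\right) \left(- \frac{16}{-27}\right) = 1120 \left(\left(-16\right) \left(- \frac{1}{27}\right)\right) = 1120 \cdot \frac{16}{27} = \frac{17920}{27}$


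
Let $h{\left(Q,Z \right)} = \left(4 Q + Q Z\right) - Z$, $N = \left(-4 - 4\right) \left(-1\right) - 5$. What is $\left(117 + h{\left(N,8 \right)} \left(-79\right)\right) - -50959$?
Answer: $48864$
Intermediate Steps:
$N = 3$ ($N = \left(-8\right) \left(-1\right) - 5 = 8 - 5 = 3$)
$h{\left(Q,Z \right)} = - Z + 4 Q + Q Z$
$\left(117 + h{\left(N,8 \right)} \left(-79\right)\right) - -50959 = \left(117 + \left(\left(-1\right) 8 + 4 \cdot 3 + 3 \cdot 8\right) \left(-79\right)\right) - -50959 = \left(117 + \left(-8 + 12 + 24\right) \left(-79\right)\right) + \left(-190781 + 241740\right) = \left(117 + 28 \left(-79\right)\right) + 50959 = \left(117 - 2212\right) + 50959 = -2095 + 50959 = 48864$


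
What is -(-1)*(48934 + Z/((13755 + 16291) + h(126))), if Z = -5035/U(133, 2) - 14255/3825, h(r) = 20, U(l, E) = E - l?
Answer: 73720643275877/1506532095 ≈ 48934.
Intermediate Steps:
Z = 3478294/100215 (Z = -5035/(2 - 1*133) - 14255/3825 = -5035/(2 - 133) - 14255*1/3825 = -5035/(-131) - 2851/765 = -5035*(-1/131) - 2851/765 = 5035/131 - 2851/765 = 3478294/100215 ≈ 34.708)
-(-1)*(48934 + Z/((13755 + 16291) + h(126))) = -(-1)*(48934 + 3478294/(100215*((13755 + 16291) + 20))) = -(-1)*(48934 + 3478294/(100215*(30046 + 20))) = -(-1)*(48934 + (3478294/100215)/30066) = -(-1)*(48934 + (3478294/100215)*(1/30066)) = -(-1)*(48934 + 1739147/1506532095) = -(-1)*73720643275877/1506532095 = -1*(-73720643275877/1506532095) = 73720643275877/1506532095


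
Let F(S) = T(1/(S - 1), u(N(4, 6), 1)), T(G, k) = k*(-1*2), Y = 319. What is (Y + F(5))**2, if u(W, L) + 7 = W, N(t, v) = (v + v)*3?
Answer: 68121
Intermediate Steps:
N(t, v) = 6*v (N(t, v) = (2*v)*3 = 6*v)
u(W, L) = -7 + W
T(G, k) = -2*k (T(G, k) = k*(-2) = -2*k)
F(S) = -58 (F(S) = -2*(-7 + 6*6) = -2*(-7 + 36) = -2*29 = -58)
(Y + F(5))**2 = (319 - 58)**2 = 261**2 = 68121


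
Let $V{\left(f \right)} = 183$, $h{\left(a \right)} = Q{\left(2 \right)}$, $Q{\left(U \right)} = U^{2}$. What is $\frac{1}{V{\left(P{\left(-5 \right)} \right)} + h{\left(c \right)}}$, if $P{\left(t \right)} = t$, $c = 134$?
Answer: $\frac{1}{187} \approx 0.0053476$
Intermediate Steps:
$h{\left(a \right)} = 4$ ($h{\left(a \right)} = 2^{2} = 4$)
$\frac{1}{V{\left(P{\left(-5 \right)} \right)} + h{\left(c \right)}} = \frac{1}{183 + 4} = \frac{1}{187}$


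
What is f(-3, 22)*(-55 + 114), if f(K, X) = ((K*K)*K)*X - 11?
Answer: -35695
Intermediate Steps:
f(K, X) = -11 + X*K³ (f(K, X) = (K²*K)*X - 11 = K³*X - 11 = X*K³ - 11 = -11 + X*K³)
f(-3, 22)*(-55 + 114) = (-11 + 22*(-3)³)*(-55 + 114) = (-11 + 22*(-27))*59 = (-11 - 594)*59 = -605*59 = -35695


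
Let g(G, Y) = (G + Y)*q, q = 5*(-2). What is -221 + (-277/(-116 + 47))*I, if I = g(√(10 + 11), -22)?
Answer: 45691/69 - 2770*√21/69 ≈ 478.22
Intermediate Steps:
q = -10
g(G, Y) = -10*G - 10*Y (g(G, Y) = (G + Y)*(-10) = -10*G - 10*Y)
I = 220 - 10*√21 (I = -10*√(10 + 11) - 10*(-22) = -10*√21 + 220 = 220 - 10*√21 ≈ 174.17)
-221 + (-277/(-116 + 47))*I = -221 + (-277/(-116 + 47))*(220 - 10*√21) = -221 + (-277/(-69))*(220 - 10*√21) = -221 + (-277*(-1/69))*(220 - 10*√21) = -221 + 277*(220 - 10*√21)/69 = -221 + (60940/69 - 2770*√21/69) = 45691/69 - 2770*√21/69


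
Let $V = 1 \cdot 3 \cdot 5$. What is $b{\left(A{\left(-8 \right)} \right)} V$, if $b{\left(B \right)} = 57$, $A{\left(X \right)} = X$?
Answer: $855$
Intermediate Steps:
$V = 15$ ($V = 3 \cdot 5 = 15$)
$b{\left(A{\left(-8 \right)} \right)} V = 57 \cdot 15 = 855$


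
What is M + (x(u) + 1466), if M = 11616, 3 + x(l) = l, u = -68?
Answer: 13011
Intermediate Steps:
x(l) = -3 + l
M + (x(u) + 1466) = 11616 + ((-3 - 68) + 1466) = 11616 + (-71 + 1466) = 11616 + 1395 = 13011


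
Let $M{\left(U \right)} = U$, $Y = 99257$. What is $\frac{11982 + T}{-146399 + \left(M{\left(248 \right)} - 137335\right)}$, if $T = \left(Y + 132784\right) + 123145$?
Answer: $- \frac{183584}{141743} \approx -1.2952$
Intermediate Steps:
$T = 355186$ ($T = \left(99257 + 132784\right) + 123145 = 232041 + 123145 = 355186$)
$\frac{11982 + T}{-146399 + \left(M{\left(248 \right)} - 137335\right)} = \frac{11982 + 355186}{-146399 + \left(248 - 137335\right)} = \frac{367168}{-146399 - 137087} = \frac{367168}{-283486} = 367168 \left(- \frac{1}{283486}\right) = - \frac{183584}{141743}$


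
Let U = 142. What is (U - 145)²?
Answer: 9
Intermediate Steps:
(U - 145)² = (142 - 145)² = (-3)² = 9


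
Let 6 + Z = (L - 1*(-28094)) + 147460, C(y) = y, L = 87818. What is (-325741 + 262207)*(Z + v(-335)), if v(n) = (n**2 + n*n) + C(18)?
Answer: -30994045356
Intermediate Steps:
v(n) = 18 + 2*n**2 (v(n) = (n**2 + n*n) + 18 = (n**2 + n**2) + 18 = 2*n**2 + 18 = 18 + 2*n**2)
Z = 263366 (Z = -6 + ((87818 - 1*(-28094)) + 147460) = -6 + ((87818 + 28094) + 147460) = -6 + (115912 + 147460) = -6 + 263372 = 263366)
(-325741 + 262207)*(Z + v(-335)) = (-325741 + 262207)*(263366 + (18 + 2*(-335)**2)) = -63534*(263366 + (18 + 2*112225)) = -63534*(263366 + (18 + 224450)) = -63534*(263366 + 224468) = -63534*487834 = -30994045356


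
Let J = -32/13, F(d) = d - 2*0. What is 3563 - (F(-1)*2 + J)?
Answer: 46377/13 ≈ 3567.5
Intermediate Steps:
F(d) = d (F(d) = d + 0 = d)
J = -32/13 (J = -32*1/13 = -32/13 ≈ -2.4615)
3563 - (F(-1)*2 + J) = 3563 - (-1*2 - 32/13) = 3563 - (-2 - 32/13) = 3563 - 1*(-58/13) = 3563 + 58/13 = 46377/13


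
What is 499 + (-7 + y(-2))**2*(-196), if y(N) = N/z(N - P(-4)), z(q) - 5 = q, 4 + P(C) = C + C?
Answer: -2131729/225 ≈ -9474.3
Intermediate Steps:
P(C) = -4 + 2*C (P(C) = -4 + (C + C) = -4 + 2*C)
z(q) = 5 + q
y(N) = N/(17 + N) (y(N) = N/(5 + (N - (-4 + 2*(-4)))) = N/(5 + (N - (-4 - 8))) = N/(5 + (N - 1*(-12))) = N/(5 + (N + 12)) = N/(5 + (12 + N)) = N/(17 + N))
499 + (-7 + y(-2))**2*(-196) = 499 + (-7 - 2/(17 - 2))**2*(-196) = 499 + (-7 - 2/15)**2*(-196) = 499 + (-107/15)**2*(-196) = 499 + (11449/225)*(-196) = 499 - 2244004/225 = -2131729/225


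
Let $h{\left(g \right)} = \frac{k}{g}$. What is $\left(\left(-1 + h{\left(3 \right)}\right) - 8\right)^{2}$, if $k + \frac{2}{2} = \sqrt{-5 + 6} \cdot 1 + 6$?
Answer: $49$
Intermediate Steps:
$k = 6$ ($k = -1 + \left(\sqrt{-5 + 6} \cdot 1 + 6\right) = -1 + \left(\sqrt{1} \cdot 1 + 6\right) = -1 + \left(1 \cdot 1 + 6\right) = -1 + \left(1 + 6\right) = -1 + 7 = 6$)
$h{\left(g \right)} = \frac{6}{g}$
$\left(\left(-1 + h{\left(3 \right)}\right) - 8\right)^{2} = \left(\left(-1 + \frac{6}{3}\right) - 8\right)^{2} = \left(\left(-1 + 6 \cdot \frac{1}{3}\right) - 8\right)^{2} = \left(\left(-1 + 2\right) - 8\right)^{2} = \left(1 - 8\right)^{2} = \left(-7\right)^{2} = 49$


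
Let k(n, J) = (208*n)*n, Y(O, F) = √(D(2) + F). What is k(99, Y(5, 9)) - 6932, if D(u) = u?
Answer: 2031676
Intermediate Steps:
Y(O, F) = √(2 + F)
k(n, J) = 208*n²
k(99, Y(5, 9)) - 6932 = 208*99² - 6932 = 208*9801 - 6932 = 2038608 - 6932 = 2031676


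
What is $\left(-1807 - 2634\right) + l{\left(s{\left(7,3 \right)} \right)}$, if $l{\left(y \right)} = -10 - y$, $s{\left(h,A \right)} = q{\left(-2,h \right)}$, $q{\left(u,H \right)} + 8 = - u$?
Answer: $-4445$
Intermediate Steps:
$q{\left(u,H \right)} = -8 - u$
$s{\left(h,A \right)} = -6$ ($s{\left(h,A \right)} = -8 - -2 = -8 + 2 = -6$)
$\left(-1807 - 2634\right) + l{\left(s{\left(7,3 \right)} \right)} = \left(-1807 - 2634\right) - 4 = -4441 + \left(-10 + 6\right) = -4441 - 4 = -4445$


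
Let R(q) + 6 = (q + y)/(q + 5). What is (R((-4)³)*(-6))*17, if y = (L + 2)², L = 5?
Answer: 34578/59 ≈ 586.07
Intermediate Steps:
y = 49 (y = (5 + 2)² = 7² = 49)
R(q) = -6 + (49 + q)/(5 + q) (R(q) = -6 + (q + 49)/(q + 5) = -6 + (49 + q)/(5 + q))
(R((-4)³)*(-6))*17 = (((19 - 5*(-4)³)/(5 + (-4)³))*(-6))*17 = (((19 - 5*(-64))/(5 - 64))*(-6))*17 = (((19 + 320)/(-59))*(-6))*17 = (-1/59*339*(-6))*17 = -339/59*(-6)*17 = (2034/59)*17 = 34578/59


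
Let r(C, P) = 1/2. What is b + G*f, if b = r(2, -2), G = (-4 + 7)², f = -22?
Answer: -395/2 ≈ -197.50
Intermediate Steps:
r(C, P) = ½
G = 9 (G = 3² = 9)
b = ½ ≈ 0.50000
b + G*f = ½ + 9*(-22) = ½ - 198 = -395/2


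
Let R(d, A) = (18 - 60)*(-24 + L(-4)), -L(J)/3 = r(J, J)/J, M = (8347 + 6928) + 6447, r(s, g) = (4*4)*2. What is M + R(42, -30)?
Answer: 21722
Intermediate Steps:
r(s, g) = 32 (r(s, g) = 16*2 = 32)
M = 21722 (M = 15275 + 6447 = 21722)
L(J) = -96/J
R(d, A) = 0 (R(d, A) = (18 - 60)*(-24 - 96/(-4)) = -42*(-24 - 96*(-1/4)) = -42*(-24 + 24) = -42*0 = 0)
M + R(42, -30) = 21722 + 0 = 21722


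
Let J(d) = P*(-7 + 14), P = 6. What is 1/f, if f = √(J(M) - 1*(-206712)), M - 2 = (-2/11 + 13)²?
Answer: √206754/206754 ≈ 0.0021992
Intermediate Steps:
M = 20123/121 (M = 2 + (-2/11 + 13)² = 2 + (141/11)² = 2 + 19881/121 = 20123/121 ≈ 166.31)
J(d) = 42 (J(d) = 6*(-7 + 14) = 6*7 = 42)
f = √206754 (f = √(42 - 1*(-206712)) = √(42 + 206712) = √206754 ≈ 454.70)
1/f = 1/(√206754) = √206754/206754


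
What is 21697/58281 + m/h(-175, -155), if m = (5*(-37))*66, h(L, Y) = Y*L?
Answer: -24615977/316174425 ≈ -0.077856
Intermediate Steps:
h(L, Y) = L*Y
m = -12210 (m = -185*66 = -12210)
21697/58281 + m/h(-175, -155) = 21697/58281 - 12210/((-175*(-155))) = 21697*(1/58281) - 12210/27125 = 21697/58281 - 12210*1/27125 = 21697/58281 - 2442/5425 = -24615977/316174425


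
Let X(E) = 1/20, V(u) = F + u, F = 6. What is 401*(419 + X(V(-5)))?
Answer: 3360781/20 ≈ 1.6804e+5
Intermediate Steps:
V(u) = 6 + u
X(E) = 1/20
401*(419 + X(V(-5))) = 401*(419 + 1/20) = 401*(8381/20) = 3360781/20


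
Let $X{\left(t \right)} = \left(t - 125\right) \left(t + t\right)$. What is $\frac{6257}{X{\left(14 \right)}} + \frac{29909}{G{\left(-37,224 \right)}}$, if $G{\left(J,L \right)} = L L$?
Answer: $- \frac{7892645}{5569536} \approx -1.4171$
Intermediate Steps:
$G{\left(J,L \right)} = L^{2}$
$X{\left(t \right)} = 2 t \left(-125 + t\right)$ ($X{\left(t \right)} = \left(-125 + t\right) 2 t = 2 t \left(-125 + t\right)$)
$\frac{6257}{X{\left(14 \right)}} + \frac{29909}{G{\left(-37,224 \right)}} = \frac{6257}{2 \cdot 14 \left(-125 + 14\right)} + \frac{29909}{224^{2}} = \frac{6257}{2 \cdot 14 \left(-111\right)} + \frac{29909}{50176} = \frac{6257}{-3108} + 29909 \cdot \frac{1}{50176} = 6257 \left(- \frac{1}{3108}\right) + \frac{29909}{50176} = - \frac{6257}{3108} + \frac{29909}{50176} = - \frac{7892645}{5569536}$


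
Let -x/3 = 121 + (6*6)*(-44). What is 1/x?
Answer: 1/4389 ≈ 0.00022784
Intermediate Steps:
x = 4389 (x = -3*(121 + (6*6)*(-44)) = -3*(121 + 36*(-44)) = -3*(121 - 1584) = -3*(-1463) = 4389)
1/x = 1/4389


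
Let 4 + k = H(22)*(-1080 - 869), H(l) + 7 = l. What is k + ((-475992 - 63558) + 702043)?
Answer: 133254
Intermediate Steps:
H(l) = -7 + l
k = -29239 (k = -4 + (-7 + 22)*(-1080 - 869) = -4 + 15*(-1949) = -4 - 29235 = -29239)
k + ((-475992 - 63558) + 702043) = -29239 + ((-475992 - 63558) + 702043) = -29239 + (-539550 + 702043) = -29239 + 162493 = 133254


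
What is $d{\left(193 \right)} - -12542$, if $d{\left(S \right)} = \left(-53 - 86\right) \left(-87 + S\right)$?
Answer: $-2192$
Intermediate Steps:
$d{\left(S \right)} = 12093 - 139 S$ ($d{\left(S \right)} = - 139 \left(-87 + S\right) = 12093 - 139 S$)
$d{\left(193 \right)} - -12542 = \left(12093 - 26827\right) - -12542 = \left(12093 - 26827\right) + 12542 = -14734 + 12542 = -2192$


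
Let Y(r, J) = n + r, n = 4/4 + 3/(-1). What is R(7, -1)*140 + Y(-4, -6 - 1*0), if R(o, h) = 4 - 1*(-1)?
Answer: 694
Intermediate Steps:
R(o, h) = 5 (R(o, h) = 4 + 1 = 5)
n = -2 (n = 4*(¼) + 3*(-1) = 1 - 3 = -2)
Y(r, J) = -2 + r
R(7, -1)*140 + Y(-4, -6 - 1*0) = 5*140 + (-2 - 4) = 700 - 6 = 694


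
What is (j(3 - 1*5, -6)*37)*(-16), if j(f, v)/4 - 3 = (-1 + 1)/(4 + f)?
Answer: -7104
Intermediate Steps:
j(f, v) = 12 (j(f, v) = 12 + 4*((-1 + 1)/(4 + f)) = 12 + 4*(0/(4 + f)) = 12 + 4*0 = 12 + 0 = 12)
(j(3 - 1*5, -6)*37)*(-16) = (12*37)*(-16) = 444*(-16) = -7104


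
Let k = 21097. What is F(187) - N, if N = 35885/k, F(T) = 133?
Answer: 2770016/21097 ≈ 131.30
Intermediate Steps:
N = 35885/21097 ≈ 1.7010
F(187) - N = 133 - 1*35885/21097 = 133 - 35885/21097 = 2770016/21097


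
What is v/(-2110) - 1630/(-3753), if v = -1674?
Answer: 4860911/3959415 ≈ 1.2277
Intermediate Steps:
v/(-2110) - 1630/(-3753) = -1674/(-2110) - 1630/(-3753) = -1674*(-1/2110) - 1630*(-1/3753) = 837/1055 + 1630/3753 = 4860911/3959415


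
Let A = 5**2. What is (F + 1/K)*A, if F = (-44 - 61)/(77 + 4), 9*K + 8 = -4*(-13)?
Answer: -32425/1188 ≈ -27.294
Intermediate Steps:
A = 25
K = 44/9 (K = -8/9 + (-4*(-13))/9 = -8/9 + (1/9)*52 = -8/9 + 52/9 = 44/9 ≈ 4.8889)
F = -35/27 (F = -105/81 = -105*1/81 = -35/27 ≈ -1.2963)
(F + 1/K)*A = (-35/27 + 1/(44/9))*25 = (-35/27 + 9/44)*25 = -1297/1188*25 = -32425/1188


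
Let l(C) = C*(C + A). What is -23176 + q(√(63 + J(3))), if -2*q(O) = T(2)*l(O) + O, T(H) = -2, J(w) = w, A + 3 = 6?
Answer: -23110 + 5*√66/2 ≈ -23090.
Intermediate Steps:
A = 3 (A = -3 + 6 = 3)
l(C) = C*(3 + C) (l(C) = C*(C + 3) = C*(3 + C))
q(O) = -O/2 + O*(3 + O) (q(O) = -(-2*O*(3 + O) + O)/2 = -(O - 2*O*(3 + O))/2 = -O/2 + O*(3 + O))
-23176 + q(√(63 + J(3))) = -23176 + √(63 + 3)*(5 + 2*√(63 + 3))/2 = -23176 + √66*(5 + 2*√66)/2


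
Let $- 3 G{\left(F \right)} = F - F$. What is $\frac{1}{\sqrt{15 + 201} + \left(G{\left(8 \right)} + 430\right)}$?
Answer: $\frac{215}{92342} - \frac{3 \sqrt{6}}{92342} \approx 0.0022487$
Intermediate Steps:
$G{\left(F \right)} = 0$ ($G{\left(F \right)} = - \frac{F - F}{3} = \left(- \frac{1}{3}\right) 0 = 0$)
$\frac{1}{\sqrt{15 + 201} + \left(G{\left(8 \right)} + 430\right)} = \frac{1}{\sqrt{15 + 201} + \left(0 + 430\right)} = \frac{1}{\sqrt{216} + 430} = \frac{1}{6 \sqrt{6} + 430} = \frac{1}{430 + 6 \sqrt{6}}$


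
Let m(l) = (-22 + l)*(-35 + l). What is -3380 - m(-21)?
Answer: -5788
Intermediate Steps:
m(l) = (-35 + l)*(-22 + l)
-3380 - m(-21) = -3380 - (770 + (-21)**2 - 57*(-21)) = -3380 - (770 + 441 + 1197) = -3380 - 1*2408 = -3380 - 2408 = -5788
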